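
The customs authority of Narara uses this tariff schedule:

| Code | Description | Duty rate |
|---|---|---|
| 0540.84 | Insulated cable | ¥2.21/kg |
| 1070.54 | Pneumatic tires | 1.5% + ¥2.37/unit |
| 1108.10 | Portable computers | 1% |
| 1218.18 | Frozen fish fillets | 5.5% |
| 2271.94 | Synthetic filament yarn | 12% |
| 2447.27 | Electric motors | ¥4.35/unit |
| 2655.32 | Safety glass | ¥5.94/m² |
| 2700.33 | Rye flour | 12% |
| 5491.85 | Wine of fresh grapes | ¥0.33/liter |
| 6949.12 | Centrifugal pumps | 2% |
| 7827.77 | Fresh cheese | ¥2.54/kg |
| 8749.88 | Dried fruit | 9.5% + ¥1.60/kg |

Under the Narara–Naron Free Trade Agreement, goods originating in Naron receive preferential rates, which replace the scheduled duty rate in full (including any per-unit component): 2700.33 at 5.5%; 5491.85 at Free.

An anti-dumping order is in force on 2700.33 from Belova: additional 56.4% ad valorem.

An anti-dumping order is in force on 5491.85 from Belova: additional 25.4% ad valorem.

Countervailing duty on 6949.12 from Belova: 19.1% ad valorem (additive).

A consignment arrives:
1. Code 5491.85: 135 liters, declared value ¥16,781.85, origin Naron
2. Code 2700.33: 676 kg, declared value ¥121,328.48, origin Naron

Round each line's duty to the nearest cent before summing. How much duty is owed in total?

¥6,673.07

Line 1 (5491.85, Naron, 135 liters, ¥16,781.85):
Base rate for 5491.85 is ¥0.33/liter.
Origin Naron qualifies under the Narara–Naron agreement and 5491.85 is covered: preferential rate Free applies instead.
The additional-duty order on 5491.85 targets Belova, not Naron; it does not apply.
Duty = ¥16,781.85 × 0% = ¥0.00.
Line 2 (2700.33, Naron, 676 kg, ¥121,328.48):
Base rate for 2700.33 is 12%.
Origin Naron qualifies under the Narara–Naron agreement and 2700.33 is covered: preferential rate 5.5% applies instead.
The additional-duty order on 2700.33 targets Belova, not Naron; it does not apply.
Duty = ¥121,328.48 × 5.5% = ¥6,673.07.
Total = ¥0.00 + ¥6,673.07 = ¥6,673.07.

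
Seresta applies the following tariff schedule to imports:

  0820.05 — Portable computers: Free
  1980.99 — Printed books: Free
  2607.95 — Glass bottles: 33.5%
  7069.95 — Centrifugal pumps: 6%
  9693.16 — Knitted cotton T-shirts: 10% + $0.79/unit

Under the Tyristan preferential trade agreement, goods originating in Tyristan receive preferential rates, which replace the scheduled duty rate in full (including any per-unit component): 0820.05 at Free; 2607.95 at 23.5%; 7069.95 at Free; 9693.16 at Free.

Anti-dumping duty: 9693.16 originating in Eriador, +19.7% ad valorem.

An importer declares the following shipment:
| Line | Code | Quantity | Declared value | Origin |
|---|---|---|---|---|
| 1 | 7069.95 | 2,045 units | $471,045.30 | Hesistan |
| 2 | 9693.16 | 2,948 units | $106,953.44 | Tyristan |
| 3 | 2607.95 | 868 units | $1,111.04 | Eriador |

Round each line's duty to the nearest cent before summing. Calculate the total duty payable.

Line 1 (7069.95, Hesistan, 2,045 units, $471,045.30):
Base rate for 7069.95 is 6%.
7069.95 has an FTA preferential rate, but origin Hesistan is not Tyristan; base rate stands.
Duty = $471,045.30 × 6% = $28,262.72.
Line 2 (9693.16, Tyristan, 2,948 units, $106,953.44):
Base rate for 9693.16 is 10% + $0.79/unit.
Origin Tyristan qualifies under the Seresta–Tyristan agreement and 9693.16 is covered: preferential rate Free applies instead.
The additional-duty order on 9693.16 targets Eriador, not Tyristan; it does not apply.
Duty = $106,953.44 × 0% = $0.00.
Line 3 (2607.95, Eriador, 868 units, $1,111.04):
Base rate for 2607.95 is 33.5%.
2607.95 has an FTA preferential rate, but origin Eriador is not Tyristan; base rate stands.
Duty = $1,111.04 × 33.5% = $372.20.
Total = $28,262.72 + $0.00 + $372.20 = $28,634.92.

$28,634.92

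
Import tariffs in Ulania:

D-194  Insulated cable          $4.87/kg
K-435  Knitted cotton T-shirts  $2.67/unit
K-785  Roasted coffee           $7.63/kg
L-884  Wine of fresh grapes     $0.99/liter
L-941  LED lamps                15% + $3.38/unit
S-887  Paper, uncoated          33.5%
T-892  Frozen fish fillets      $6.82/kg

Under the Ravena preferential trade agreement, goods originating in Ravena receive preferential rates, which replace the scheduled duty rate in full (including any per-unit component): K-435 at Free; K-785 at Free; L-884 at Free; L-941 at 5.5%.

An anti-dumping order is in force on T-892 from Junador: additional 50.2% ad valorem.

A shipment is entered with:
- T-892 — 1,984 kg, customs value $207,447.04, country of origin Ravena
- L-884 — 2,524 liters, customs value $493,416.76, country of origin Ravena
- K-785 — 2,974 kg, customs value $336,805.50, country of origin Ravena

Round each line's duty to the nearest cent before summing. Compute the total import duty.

Line 1 (T-892, Ravena, 1,984 kg, $207,447.04):
Base rate for T-892 is $6.82/kg.
Origin Ravena is the FTA partner but T-892 is not on the preference list; base rate stands.
The additional-duty order on T-892 targets Junador, not Ravena; it does not apply.
Duty = 1,984 × $6.82 = $13,530.88.
Line 2 (L-884, Ravena, 2,524 liters, $493,416.76):
Base rate for L-884 is $0.99/liter.
Origin Ravena qualifies under the Ulania–Ravena agreement and L-884 is covered: preferential rate Free applies instead.
Duty = $493,416.76 × 0% = $0.00.
Line 3 (K-785, Ravena, 2,974 kg, $336,805.50):
Base rate for K-785 is $7.63/kg.
Origin Ravena qualifies under the Ulania–Ravena agreement and K-785 is covered: preferential rate Free applies instead.
Duty = $336,805.50 × 0% = $0.00.
Total = $13,530.88 + $0.00 + $0.00 = $13,530.88.

$13,530.88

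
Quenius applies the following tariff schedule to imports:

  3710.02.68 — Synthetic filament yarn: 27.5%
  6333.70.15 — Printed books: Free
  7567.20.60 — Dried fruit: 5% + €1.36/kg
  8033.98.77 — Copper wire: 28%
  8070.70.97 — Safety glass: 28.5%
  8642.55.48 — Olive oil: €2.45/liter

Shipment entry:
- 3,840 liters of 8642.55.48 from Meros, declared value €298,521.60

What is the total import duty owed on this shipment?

Line 1 (8642.55.48, Meros, 3,840 liters, €298,521.60):
Base rate for 8642.55.48 is €2.45/liter.
Duty = 3,840 × €2.45 = €9,408.00.

€9,408.00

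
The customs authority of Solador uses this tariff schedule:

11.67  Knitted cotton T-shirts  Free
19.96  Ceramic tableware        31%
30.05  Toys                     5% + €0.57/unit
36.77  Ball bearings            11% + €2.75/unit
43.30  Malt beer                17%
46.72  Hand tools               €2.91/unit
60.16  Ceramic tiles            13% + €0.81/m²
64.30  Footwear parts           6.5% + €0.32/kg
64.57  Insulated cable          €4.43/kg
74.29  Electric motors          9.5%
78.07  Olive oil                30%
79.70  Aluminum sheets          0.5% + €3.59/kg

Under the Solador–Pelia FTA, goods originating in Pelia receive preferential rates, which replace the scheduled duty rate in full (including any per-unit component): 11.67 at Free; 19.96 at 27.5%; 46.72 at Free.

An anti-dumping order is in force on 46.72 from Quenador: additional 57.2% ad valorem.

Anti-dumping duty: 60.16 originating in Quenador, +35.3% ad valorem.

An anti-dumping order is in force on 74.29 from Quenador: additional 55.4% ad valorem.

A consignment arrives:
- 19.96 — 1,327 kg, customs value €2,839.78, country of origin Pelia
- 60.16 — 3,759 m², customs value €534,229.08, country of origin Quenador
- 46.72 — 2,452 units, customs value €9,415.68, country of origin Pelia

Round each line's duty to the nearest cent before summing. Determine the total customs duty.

€261,858.38

Line 1 (19.96, Pelia, 1,327 kg, €2,839.78):
Base rate for 19.96 is 31%.
Origin Pelia qualifies under the Solador–Pelia agreement and 19.96 is covered: preferential rate 27.5% applies instead.
Duty = €2,839.78 × 27.5% = €780.94.
Line 2 (60.16, Quenador, 3,759 m², €534,229.08):
Base rate for 60.16 is 13% + €0.81/m².
Additional duty on 60.16 from Quenador: +35.3%. Applied ad valorem rate: 13% + 35.3% = 48.3%.
Duty = €534,229.08 × 48.3% + 3,759 × €0.81 = €261,077.44.
Line 3 (46.72, Pelia, 2,452 units, €9,415.68):
Base rate for 46.72 is €2.91/unit.
Origin Pelia qualifies under the Solador–Pelia agreement and 46.72 is covered: preferential rate Free applies instead.
The additional-duty order on 46.72 targets Quenador, not Pelia; it does not apply.
Duty = €9,415.68 × 0% = €0.00.
Total = €780.94 + €261,077.44 + €0.00 = €261,858.38.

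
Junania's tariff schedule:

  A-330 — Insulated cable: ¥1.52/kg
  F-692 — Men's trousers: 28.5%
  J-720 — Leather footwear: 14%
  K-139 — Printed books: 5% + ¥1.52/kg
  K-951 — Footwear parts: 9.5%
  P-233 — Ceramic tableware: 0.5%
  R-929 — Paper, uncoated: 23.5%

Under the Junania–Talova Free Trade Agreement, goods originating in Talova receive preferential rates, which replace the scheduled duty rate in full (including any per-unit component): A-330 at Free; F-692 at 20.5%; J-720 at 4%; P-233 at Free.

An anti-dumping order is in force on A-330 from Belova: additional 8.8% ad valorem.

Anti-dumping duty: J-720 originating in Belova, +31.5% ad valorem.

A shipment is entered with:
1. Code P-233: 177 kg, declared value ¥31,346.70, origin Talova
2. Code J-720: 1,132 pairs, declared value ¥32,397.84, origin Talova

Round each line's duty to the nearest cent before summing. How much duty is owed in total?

Line 1 (P-233, Talova, 177 kg, ¥31,346.70):
Base rate for P-233 is 0.5%.
Origin Talova qualifies under the Junania–Talova agreement and P-233 is covered: preferential rate Free applies instead.
Duty = ¥31,346.70 × 0% = ¥0.00.
Line 2 (J-720, Talova, 1,132 pairs, ¥32,397.84):
Base rate for J-720 is 14%.
Origin Talova qualifies under the Junania–Talova agreement and J-720 is covered: preferential rate 4% applies instead.
The additional-duty order on J-720 targets Belova, not Talova; it does not apply.
Duty = ¥32,397.84 × 4% = ¥1,295.91.
Total = ¥0.00 + ¥1,295.91 = ¥1,295.91.

¥1,295.91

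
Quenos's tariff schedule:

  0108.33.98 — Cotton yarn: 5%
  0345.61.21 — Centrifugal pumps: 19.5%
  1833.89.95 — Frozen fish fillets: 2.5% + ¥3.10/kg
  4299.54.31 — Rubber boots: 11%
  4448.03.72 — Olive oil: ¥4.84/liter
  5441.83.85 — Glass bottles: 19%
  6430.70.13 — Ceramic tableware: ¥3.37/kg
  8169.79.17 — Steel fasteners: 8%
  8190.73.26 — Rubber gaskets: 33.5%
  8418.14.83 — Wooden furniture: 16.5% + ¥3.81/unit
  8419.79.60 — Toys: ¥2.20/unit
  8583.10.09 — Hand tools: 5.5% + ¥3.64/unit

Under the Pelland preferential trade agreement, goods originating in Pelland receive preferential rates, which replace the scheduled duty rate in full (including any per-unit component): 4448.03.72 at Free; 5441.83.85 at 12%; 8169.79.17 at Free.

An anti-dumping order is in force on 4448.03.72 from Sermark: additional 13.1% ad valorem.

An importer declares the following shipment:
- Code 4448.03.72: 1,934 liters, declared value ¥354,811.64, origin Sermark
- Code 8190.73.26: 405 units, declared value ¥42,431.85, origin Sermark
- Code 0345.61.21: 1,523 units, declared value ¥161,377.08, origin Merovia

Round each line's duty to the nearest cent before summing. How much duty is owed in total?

Line 1 (4448.03.72, Sermark, 1,934 liters, ¥354,811.64):
Base rate for 4448.03.72 is ¥4.84/liter.
4448.03.72 has an FTA preferential rate, but origin Sermark is not Pelland; base rate stands.
Additional duty on 4448.03.72 from Sermark: +13.1% ad valorem. Applied ad valorem rate = 13.1%.
Duty = ¥354,811.64 × 13.1% + 1,934 × ¥4.84 = ¥55,840.88.
Line 2 (8190.73.26, Sermark, 405 units, ¥42,431.85):
Base rate for 8190.73.26 is 33.5%.
Duty = ¥42,431.85 × 33.5% = ¥14,214.67.
Line 3 (0345.61.21, Merovia, 1,523 units, ¥161,377.08):
Base rate for 0345.61.21 is 19.5%.
Duty = ¥161,377.08 × 19.5% = ¥31,468.53.
Total = ¥55,840.88 + ¥14,214.67 + ¥31,468.53 = ¥101,524.08.

¥101,524.08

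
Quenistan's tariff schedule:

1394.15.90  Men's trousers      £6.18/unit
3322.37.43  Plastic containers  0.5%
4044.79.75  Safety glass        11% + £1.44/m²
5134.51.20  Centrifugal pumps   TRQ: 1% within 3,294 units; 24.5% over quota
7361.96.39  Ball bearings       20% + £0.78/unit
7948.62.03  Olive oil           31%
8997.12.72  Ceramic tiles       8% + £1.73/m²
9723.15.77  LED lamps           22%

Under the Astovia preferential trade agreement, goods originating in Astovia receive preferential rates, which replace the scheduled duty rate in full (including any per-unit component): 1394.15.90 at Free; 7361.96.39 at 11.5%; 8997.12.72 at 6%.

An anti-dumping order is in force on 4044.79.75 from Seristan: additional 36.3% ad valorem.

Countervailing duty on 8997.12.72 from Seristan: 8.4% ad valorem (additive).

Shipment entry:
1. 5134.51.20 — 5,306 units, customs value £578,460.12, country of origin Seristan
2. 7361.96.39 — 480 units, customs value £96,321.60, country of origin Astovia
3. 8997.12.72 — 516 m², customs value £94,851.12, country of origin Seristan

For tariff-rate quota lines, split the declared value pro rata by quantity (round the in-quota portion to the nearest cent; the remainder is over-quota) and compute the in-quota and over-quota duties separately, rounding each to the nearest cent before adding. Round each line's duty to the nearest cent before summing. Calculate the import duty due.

Line 1 (5134.51.20, Seristan, 5,306 units, £578,460.12):
Code 5134.51.20 is under a tariff-rate quota (threshold 3,294 units). In-quota: 3,294 units at 1%; over-quota: 2,012 units at 24.5%.
Pro-rata value split: in-quota = £578,460.12 × 3,294/5,306 = £359,111.88; over-quota = £578,460.12 − £359,111.88 = £219,348.24.
In-quota duty = £359,111.88 × 1% = £3,591.12. Over-quota duty = £219,348.24 × 24.5% = £53,740.32.
Line duty = £3,591.12 + £53,740.32 = £57,331.44.
Line 2 (7361.96.39, Astovia, 480 units, £96,321.60):
Base rate for 7361.96.39 is 20% + £0.78/unit.
Origin Astovia qualifies under the Quenistan–Astovia agreement and 7361.96.39 is covered: preferential rate 11.5% applies instead.
Duty = £96,321.60 × 11.5% = £11,076.98.
Line 3 (8997.12.72, Seristan, 516 m², £94,851.12):
Base rate for 8997.12.72 is 8% + £1.73/m².
8997.12.72 has an FTA preferential rate, but origin Seristan is not Astovia; base rate stands.
Additional duty on 8997.12.72 from Seristan: +8.4%. Applied ad valorem rate: 8% + 8.4% = 16.4%.
Duty = £94,851.12 × 16.4% + 516 × £1.73 = £16,448.26.
Total = £57,331.44 + £11,076.98 + £16,448.26 = £84,856.68.

£84,856.68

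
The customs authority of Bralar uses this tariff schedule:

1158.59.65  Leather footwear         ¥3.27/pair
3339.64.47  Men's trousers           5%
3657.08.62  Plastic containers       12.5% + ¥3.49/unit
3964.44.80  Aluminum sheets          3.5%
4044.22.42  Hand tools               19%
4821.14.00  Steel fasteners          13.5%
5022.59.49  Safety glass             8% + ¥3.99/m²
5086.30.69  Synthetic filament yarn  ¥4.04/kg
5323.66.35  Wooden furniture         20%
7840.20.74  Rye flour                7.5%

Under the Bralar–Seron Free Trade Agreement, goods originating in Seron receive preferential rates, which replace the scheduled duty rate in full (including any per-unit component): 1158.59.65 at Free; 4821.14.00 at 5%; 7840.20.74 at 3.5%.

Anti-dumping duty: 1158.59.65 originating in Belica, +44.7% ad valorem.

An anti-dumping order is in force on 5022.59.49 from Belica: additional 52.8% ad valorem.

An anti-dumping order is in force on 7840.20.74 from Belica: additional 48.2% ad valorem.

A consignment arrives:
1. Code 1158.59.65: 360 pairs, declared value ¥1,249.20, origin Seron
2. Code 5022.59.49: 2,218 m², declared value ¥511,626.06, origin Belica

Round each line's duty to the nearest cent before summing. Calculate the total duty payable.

¥319,918.46

Line 1 (1158.59.65, Seron, 360 pairs, ¥1,249.20):
Base rate for 1158.59.65 is ¥3.27/pair.
Origin Seron qualifies under the Bralar–Seron agreement and 1158.59.65 is covered: preferential rate Free applies instead.
The additional-duty order on 1158.59.65 targets Belica, not Seron; it does not apply.
Duty = ¥1,249.20 × 0% = ¥0.00.
Line 2 (5022.59.49, Belica, 2,218 m², ¥511,626.06):
Base rate for 5022.59.49 is 8% + ¥3.99/m².
Additional duty on 5022.59.49 from Belica: +52.8%. Applied ad valorem rate: 8% + 52.8% = 60.8%.
Duty = ¥511,626.06 × 60.8% + 2,218 × ¥3.99 = ¥319,918.46.
Total = ¥0.00 + ¥319,918.46 = ¥319,918.46.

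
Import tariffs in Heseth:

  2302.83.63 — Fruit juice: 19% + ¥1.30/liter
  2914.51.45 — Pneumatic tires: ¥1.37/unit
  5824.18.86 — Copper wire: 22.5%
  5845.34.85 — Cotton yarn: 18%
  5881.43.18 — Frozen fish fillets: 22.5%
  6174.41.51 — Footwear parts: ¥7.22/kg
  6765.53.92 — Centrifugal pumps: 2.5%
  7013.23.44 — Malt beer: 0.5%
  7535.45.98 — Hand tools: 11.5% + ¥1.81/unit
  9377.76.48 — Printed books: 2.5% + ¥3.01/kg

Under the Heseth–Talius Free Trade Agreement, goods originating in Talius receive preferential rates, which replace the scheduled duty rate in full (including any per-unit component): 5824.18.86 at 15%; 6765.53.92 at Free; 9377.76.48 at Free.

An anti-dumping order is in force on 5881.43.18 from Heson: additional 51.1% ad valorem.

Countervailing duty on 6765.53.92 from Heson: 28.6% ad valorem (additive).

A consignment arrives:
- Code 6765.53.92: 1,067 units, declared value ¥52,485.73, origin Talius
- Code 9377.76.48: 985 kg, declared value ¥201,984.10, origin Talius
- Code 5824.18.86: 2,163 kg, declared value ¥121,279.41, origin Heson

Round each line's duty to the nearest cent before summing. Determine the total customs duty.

¥27,287.87

Line 1 (6765.53.92, Talius, 1,067 units, ¥52,485.73):
Base rate for 6765.53.92 is 2.5%.
Origin Talius qualifies under the Heseth–Talius agreement and 6765.53.92 is covered: preferential rate Free applies instead.
The additional-duty order on 6765.53.92 targets Heson, not Talius; it does not apply.
Duty = ¥52,485.73 × 0% = ¥0.00.
Line 2 (9377.76.48, Talius, 985 kg, ¥201,984.10):
Base rate for 9377.76.48 is 2.5% + ¥3.01/kg.
Origin Talius qualifies under the Heseth–Talius agreement and 9377.76.48 is covered: preferential rate Free applies instead.
Duty = ¥201,984.10 × 0% = ¥0.00.
Line 3 (5824.18.86, Heson, 2,163 kg, ¥121,279.41):
Base rate for 5824.18.86 is 22.5%.
5824.18.86 has an FTA preferential rate, but origin Heson is not Talius; base rate stands.
Duty = ¥121,279.41 × 22.5% = ¥27,287.87.
Total = ¥0.00 + ¥0.00 + ¥27,287.87 = ¥27,287.87.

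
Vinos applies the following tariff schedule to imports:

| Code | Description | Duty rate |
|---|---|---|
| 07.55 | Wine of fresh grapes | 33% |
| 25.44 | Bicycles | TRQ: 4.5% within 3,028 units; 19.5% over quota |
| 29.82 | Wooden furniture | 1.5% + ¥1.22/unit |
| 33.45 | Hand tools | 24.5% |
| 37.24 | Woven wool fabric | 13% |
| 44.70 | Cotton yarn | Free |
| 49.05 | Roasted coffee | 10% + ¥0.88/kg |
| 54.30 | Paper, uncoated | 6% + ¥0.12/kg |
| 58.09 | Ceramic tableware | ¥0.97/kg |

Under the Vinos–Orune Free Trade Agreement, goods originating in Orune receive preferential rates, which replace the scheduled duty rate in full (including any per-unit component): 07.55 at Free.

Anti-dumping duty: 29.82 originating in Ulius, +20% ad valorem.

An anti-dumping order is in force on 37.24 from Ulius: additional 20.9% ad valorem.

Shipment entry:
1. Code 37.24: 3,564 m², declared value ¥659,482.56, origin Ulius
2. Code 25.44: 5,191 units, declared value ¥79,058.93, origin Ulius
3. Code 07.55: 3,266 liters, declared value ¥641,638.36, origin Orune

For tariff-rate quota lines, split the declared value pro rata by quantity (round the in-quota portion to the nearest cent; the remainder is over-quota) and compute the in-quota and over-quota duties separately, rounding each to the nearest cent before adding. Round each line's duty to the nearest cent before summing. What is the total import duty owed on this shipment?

¥232,063.62

Line 1 (37.24, Ulius, 3,564 m², ¥659,482.56):
Base rate for 37.24 is 13%.
Additional duty on 37.24 from Ulius: +20.9%. Applied ad valorem rate: 13% + 20.9% = 33.9%.
Duty = ¥659,482.56 × 33.9% = ¥223,564.59.
Line 2 (25.44, Ulius, 5,191 units, ¥79,058.93):
Code 25.44 is under a tariff-rate quota (threshold 3,028 units). In-quota: 3,028 units at 4.5%; over-quota: 2,163 units at 19.5%.
Pro-rata value split: in-quota = ¥79,058.93 × 3,028/5,191 = ¥46,116.44; over-quota = ¥79,058.93 − ¥46,116.44 = ¥32,942.49.
In-quota duty = ¥46,116.44 × 4.5% = ¥2,075.24. Over-quota duty = ¥32,942.49 × 19.5% = ¥6,423.79.
Line duty = ¥2,075.24 + ¥6,423.79 = ¥8,499.03.
Line 3 (07.55, Orune, 3,266 liters, ¥641,638.36):
Base rate for 07.55 is 33%.
Origin Orune qualifies under the Vinos–Orune agreement and 07.55 is covered: preferential rate Free applies instead.
Duty = ¥641,638.36 × 0% = ¥0.00.
Total = ¥223,564.59 + ¥8,499.03 + ¥0.00 = ¥232,063.62.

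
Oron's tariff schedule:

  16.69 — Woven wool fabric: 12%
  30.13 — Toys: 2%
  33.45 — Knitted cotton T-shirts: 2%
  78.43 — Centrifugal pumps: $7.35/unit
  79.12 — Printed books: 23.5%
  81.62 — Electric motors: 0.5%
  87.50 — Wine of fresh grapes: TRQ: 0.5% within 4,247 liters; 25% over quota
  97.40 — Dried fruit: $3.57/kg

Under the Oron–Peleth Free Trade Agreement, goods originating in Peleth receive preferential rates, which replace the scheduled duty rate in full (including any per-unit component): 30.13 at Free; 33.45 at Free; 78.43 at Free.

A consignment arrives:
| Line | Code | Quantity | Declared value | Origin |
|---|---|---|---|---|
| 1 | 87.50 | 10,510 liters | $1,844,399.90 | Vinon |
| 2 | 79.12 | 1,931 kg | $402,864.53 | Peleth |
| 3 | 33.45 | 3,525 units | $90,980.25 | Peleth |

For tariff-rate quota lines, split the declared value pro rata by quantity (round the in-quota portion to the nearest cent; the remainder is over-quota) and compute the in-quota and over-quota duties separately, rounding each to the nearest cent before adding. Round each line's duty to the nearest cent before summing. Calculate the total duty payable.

$373,173.16

Line 1 (87.50, Vinon, 10,510 liters, $1,844,399.90):
Code 87.50 is under a tariff-rate quota (threshold 4,247 liters). In-quota: 4,247 liters at 0.5%; over-quota: 6,263 liters at 25%.
Pro-rata value split: in-quota = $1,844,399.90 × 4,247/10,510 = $745,306.03; over-quota = $1,844,399.90 − $745,306.03 = $1,099,093.87.
In-quota duty = $745,306.03 × 0.5% = $3,726.53. Over-quota duty = $1,099,093.87 × 25% = $274,773.47.
Line duty = $3,726.53 + $274,773.47 = $278,500.00.
Line 2 (79.12, Peleth, 1,931 kg, $402,864.53):
Base rate for 79.12 is 23.5%.
Origin Peleth is the FTA partner but 79.12 is not on the preference list; base rate stands.
Duty = $402,864.53 × 23.5% = $94,673.16.
Line 3 (33.45, Peleth, 3,525 units, $90,980.25):
Base rate for 33.45 is 2%.
Origin Peleth qualifies under the Oron–Peleth agreement and 33.45 is covered: preferential rate Free applies instead.
Duty = $90,980.25 × 0% = $0.00.
Total = $278,500.00 + $94,673.16 + $0.00 = $373,173.16.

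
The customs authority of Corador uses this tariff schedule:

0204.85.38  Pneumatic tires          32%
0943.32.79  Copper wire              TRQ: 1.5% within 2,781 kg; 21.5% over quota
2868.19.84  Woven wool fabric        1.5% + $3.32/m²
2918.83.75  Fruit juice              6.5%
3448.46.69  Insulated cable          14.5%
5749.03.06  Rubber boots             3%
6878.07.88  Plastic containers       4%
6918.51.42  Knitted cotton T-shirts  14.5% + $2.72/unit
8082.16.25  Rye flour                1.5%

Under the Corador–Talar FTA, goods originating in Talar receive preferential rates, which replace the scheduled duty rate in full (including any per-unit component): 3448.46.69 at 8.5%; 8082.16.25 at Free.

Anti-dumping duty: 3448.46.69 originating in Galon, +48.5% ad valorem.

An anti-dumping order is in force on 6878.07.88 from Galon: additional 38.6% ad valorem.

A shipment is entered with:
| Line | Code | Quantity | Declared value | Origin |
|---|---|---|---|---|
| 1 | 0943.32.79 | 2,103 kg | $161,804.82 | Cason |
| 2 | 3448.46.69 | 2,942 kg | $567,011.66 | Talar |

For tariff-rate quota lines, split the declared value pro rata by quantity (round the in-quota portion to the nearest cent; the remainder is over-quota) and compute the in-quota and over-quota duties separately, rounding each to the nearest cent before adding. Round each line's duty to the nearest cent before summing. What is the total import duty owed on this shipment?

$50,623.06

Line 1 (0943.32.79, Cason, 2,103 kg, $161,804.82):
Code 0943.32.79 is under a tariff-rate quota (threshold 2,781 kg). Quantity 2,103 kg is within the quota, so the in-quota rate 1.5% applies to the full value.
Duty = $161,804.82 × 1.5% = $2,427.07.
Line 2 (3448.46.69, Talar, 2,942 kg, $567,011.66):
Base rate for 3448.46.69 is 14.5%.
Origin Talar qualifies under the Corador–Talar agreement and 3448.46.69 is covered: preferential rate 8.5% applies instead.
The additional-duty order on 3448.46.69 targets Galon, not Talar; it does not apply.
Duty = $567,011.66 × 8.5% = $48,195.99.
Total = $2,427.07 + $48,195.99 = $50,623.06.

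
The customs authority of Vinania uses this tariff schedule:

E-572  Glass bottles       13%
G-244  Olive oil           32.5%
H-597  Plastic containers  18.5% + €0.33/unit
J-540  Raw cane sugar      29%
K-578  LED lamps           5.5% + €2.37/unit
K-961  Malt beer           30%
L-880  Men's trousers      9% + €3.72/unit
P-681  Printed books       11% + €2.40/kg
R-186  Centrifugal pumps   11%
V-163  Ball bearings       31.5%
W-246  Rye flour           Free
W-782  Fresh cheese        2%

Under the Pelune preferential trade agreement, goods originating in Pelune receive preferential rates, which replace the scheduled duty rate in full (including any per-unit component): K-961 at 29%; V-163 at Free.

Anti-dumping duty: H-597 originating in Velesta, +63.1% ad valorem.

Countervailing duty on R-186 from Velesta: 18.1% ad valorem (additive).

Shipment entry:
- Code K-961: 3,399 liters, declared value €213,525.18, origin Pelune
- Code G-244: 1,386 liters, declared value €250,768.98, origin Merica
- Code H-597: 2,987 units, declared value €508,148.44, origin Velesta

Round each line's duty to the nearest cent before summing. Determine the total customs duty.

€559,057.06

Line 1 (K-961, Pelune, 3,399 liters, €213,525.18):
Base rate for K-961 is 30%.
Origin Pelune qualifies under the Vinania–Pelune agreement and K-961 is covered: preferential rate 29% applies instead.
Duty = €213,525.18 × 29% = €61,922.30.
Line 2 (G-244, Merica, 1,386 liters, €250,768.98):
Base rate for G-244 is 32.5%.
Duty = €250,768.98 × 32.5% = €81,499.92.
Line 3 (H-597, Velesta, 2,987 units, €508,148.44):
Base rate for H-597 is 18.5% + €0.33/unit.
Additional duty on H-597 from Velesta: +63.1%. Applied ad valorem rate: 18.5% + 63.1% = 81.6%.
Duty = €508,148.44 × 81.6% + 2,987 × €0.33 = €415,634.84.
Total = €61,922.30 + €81,499.92 + €415,634.84 = €559,057.06.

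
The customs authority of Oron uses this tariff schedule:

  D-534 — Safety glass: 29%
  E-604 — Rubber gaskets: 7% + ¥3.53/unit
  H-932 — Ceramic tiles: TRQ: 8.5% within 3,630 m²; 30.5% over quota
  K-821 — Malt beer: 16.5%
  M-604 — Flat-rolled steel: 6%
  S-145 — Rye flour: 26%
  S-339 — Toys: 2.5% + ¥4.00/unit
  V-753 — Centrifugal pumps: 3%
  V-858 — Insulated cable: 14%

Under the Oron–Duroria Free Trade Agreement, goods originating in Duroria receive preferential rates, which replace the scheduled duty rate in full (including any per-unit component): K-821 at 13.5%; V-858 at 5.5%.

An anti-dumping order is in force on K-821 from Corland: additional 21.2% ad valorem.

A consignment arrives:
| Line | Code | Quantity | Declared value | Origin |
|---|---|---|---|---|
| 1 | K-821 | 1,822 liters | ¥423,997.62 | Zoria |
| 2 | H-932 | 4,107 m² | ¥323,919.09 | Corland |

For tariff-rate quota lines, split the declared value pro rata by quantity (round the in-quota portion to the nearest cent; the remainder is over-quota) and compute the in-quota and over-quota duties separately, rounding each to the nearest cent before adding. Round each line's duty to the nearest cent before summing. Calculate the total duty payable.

Line 1 (K-821, Zoria, 1,822 liters, ¥423,997.62):
Base rate for K-821 is 16.5%.
K-821 has an FTA preferential rate, but origin Zoria is not Duroria; base rate stands.
The additional-duty order on K-821 targets Corland, not Zoria; it does not apply.
Duty = ¥423,997.62 × 16.5% = ¥69,959.61.
Line 2 (H-932, Corland, 4,107 m², ¥323,919.09):
Code H-932 is under a tariff-rate quota (threshold 3,630 m²). In-quota: 3,630 m² at 8.5%; over-quota: 477 m² at 30.5%.
Pro-rata value split: in-quota = ¥323,919.09 × 3,630/4,107 = ¥286,298.10; over-quota = ¥323,919.09 − ¥286,298.10 = ¥37,620.99.
In-quota duty = ¥286,298.10 × 8.5% = ¥24,335.34. Over-quota duty = ¥37,620.99 × 30.5% = ¥11,474.40.
Line duty = ¥24,335.34 + ¥11,474.40 = ¥35,809.74.
Total = ¥69,959.61 + ¥35,809.74 = ¥105,769.35.

¥105,769.35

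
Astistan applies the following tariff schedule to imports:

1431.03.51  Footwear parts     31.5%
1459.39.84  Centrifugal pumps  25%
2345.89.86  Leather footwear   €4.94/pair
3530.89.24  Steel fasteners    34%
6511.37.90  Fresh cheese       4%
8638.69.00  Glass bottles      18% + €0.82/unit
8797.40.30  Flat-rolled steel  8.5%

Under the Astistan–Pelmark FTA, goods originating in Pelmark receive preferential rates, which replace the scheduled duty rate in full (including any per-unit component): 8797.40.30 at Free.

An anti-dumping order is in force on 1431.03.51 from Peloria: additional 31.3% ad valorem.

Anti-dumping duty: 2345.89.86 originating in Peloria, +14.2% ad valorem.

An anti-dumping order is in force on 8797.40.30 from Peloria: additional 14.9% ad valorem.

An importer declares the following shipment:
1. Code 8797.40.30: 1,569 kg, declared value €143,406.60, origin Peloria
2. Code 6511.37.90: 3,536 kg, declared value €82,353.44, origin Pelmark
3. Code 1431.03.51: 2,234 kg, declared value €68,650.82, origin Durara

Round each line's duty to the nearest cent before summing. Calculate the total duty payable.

Line 1 (8797.40.30, Peloria, 1,569 kg, €143,406.60):
Base rate for 8797.40.30 is 8.5%.
8797.40.30 has an FTA preferential rate, but origin Peloria is not Pelmark; base rate stands.
Additional duty on 8797.40.30 from Peloria: +14.9%. Applied ad valorem rate: 8.5% + 14.9% = 23.4%.
Duty = €143,406.60 × 23.4% = €33,557.14.
Line 2 (6511.37.90, Pelmark, 3,536 kg, €82,353.44):
Base rate for 6511.37.90 is 4%.
Origin Pelmark is the FTA partner but 6511.37.90 is not on the preference list; base rate stands.
Duty = €82,353.44 × 4% = €3,294.14.
Line 3 (1431.03.51, Durara, 2,234 kg, €68,650.82):
Base rate for 1431.03.51 is 31.5%.
The additional-duty order on 1431.03.51 targets Peloria, not Durara; it does not apply.
Duty = €68,650.82 × 31.5% = €21,625.01.
Total = €33,557.14 + €3,294.14 + €21,625.01 = €58,476.29.

€58,476.29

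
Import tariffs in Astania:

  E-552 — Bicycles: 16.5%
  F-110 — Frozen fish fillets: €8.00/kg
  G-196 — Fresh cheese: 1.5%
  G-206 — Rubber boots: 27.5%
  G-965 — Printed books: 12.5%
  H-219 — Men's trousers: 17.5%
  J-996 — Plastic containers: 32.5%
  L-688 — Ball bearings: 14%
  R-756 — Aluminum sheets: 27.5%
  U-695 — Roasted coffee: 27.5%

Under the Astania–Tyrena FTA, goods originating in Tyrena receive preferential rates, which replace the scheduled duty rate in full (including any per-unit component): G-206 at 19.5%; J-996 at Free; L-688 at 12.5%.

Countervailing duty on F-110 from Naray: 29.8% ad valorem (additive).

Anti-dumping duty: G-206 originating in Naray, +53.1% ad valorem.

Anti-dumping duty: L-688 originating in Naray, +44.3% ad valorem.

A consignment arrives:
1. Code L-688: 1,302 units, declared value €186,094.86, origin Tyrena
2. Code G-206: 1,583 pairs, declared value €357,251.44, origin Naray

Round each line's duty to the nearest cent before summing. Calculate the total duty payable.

Line 1 (L-688, Tyrena, 1,302 units, €186,094.86):
Base rate for L-688 is 14%.
Origin Tyrena qualifies under the Astania–Tyrena agreement and L-688 is covered: preferential rate 12.5% applies instead.
The additional-duty order on L-688 targets Naray, not Tyrena; it does not apply.
Duty = €186,094.86 × 12.5% = €23,261.86.
Line 2 (G-206, Naray, 1,583 pairs, €357,251.44):
Base rate for G-206 is 27.5%.
G-206 has an FTA preferential rate, but origin Naray is not Tyrena; base rate stands.
Additional duty on G-206 from Naray: +53.1%. Applied ad valorem rate: 27.5% + 53.1% = 80.6%.
Duty = €357,251.44 × 80.6% = €287,944.66.
Total = €23,261.86 + €287,944.66 = €311,206.52.

€311,206.52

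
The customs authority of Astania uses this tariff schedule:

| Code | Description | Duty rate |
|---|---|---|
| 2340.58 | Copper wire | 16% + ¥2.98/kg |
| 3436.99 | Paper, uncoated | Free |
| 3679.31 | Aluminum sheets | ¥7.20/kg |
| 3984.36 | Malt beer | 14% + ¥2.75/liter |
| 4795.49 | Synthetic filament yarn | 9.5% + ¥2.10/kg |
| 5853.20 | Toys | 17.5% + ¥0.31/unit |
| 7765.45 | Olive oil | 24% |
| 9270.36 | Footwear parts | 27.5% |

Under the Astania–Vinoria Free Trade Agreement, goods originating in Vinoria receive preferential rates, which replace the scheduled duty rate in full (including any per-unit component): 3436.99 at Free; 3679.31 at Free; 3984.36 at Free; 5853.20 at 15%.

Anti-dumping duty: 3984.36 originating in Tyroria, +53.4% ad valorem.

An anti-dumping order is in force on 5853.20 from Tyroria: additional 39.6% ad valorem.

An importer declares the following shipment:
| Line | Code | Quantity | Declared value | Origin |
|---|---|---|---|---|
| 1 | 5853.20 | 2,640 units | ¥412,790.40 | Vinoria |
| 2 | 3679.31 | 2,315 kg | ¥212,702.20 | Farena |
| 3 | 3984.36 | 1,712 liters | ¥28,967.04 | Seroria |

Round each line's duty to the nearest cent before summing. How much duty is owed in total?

Line 1 (5853.20, Vinoria, 2,640 units, ¥412,790.40):
Base rate for 5853.20 is 17.5% + ¥0.31/unit.
Origin Vinoria qualifies under the Astania–Vinoria agreement and 5853.20 is covered: preferential rate 15% applies instead.
The additional-duty order on 5853.20 targets Tyroria, not Vinoria; it does not apply.
Duty = ¥412,790.40 × 15% = ¥61,918.56.
Line 2 (3679.31, Farena, 2,315 kg, ¥212,702.20):
Base rate for 3679.31 is ¥7.20/kg.
3679.31 has an FTA preferential rate, but origin Farena is not Vinoria; base rate stands.
Duty = 2,315 × ¥7.20 = ¥16,668.00.
Line 3 (3984.36, Seroria, 1,712 liters, ¥28,967.04):
Base rate for 3984.36 is 14% + ¥2.75/liter.
3984.36 has an FTA preferential rate, but origin Seroria is not Vinoria; base rate stands.
The additional-duty order on 3984.36 targets Tyroria, not Seroria; it does not apply.
Duty = ¥28,967.04 × 14% + 1,712 × ¥2.75 = ¥8,763.39.
Total = ¥61,918.56 + ¥16,668.00 + ¥8,763.39 = ¥87,349.95.

¥87,349.95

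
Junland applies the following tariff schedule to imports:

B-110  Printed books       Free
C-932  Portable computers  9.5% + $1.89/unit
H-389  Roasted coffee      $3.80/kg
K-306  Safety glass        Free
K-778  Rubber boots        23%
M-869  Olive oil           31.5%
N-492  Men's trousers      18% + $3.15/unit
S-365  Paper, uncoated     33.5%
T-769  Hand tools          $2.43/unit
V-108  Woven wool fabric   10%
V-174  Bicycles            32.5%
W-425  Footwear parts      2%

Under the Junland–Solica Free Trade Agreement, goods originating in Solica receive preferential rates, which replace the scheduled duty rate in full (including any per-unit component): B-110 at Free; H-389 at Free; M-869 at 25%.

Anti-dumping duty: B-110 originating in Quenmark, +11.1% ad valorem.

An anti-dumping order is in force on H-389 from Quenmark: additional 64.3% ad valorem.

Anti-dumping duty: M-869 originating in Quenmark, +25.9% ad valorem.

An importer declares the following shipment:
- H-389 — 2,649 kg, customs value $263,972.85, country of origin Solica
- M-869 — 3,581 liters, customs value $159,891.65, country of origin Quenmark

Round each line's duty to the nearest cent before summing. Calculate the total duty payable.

$91,777.81

Line 1 (H-389, Solica, 2,649 kg, $263,972.85):
Base rate for H-389 is $3.80/kg.
Origin Solica qualifies under the Junland–Solica agreement and H-389 is covered: preferential rate Free applies instead.
The additional-duty order on H-389 targets Quenmark, not Solica; it does not apply.
Duty = $263,972.85 × 0% = $0.00.
Line 2 (M-869, Quenmark, 3,581 liters, $159,891.65):
Base rate for M-869 is 31.5%.
M-869 has an FTA preferential rate, but origin Quenmark is not Solica; base rate stands.
Additional duty on M-869 from Quenmark: +25.9%. Applied ad valorem rate: 31.5% + 25.9% = 57.4%.
Duty = $159,891.65 × 57.4% = $91,777.81.
Total = $0.00 + $91,777.81 = $91,777.81.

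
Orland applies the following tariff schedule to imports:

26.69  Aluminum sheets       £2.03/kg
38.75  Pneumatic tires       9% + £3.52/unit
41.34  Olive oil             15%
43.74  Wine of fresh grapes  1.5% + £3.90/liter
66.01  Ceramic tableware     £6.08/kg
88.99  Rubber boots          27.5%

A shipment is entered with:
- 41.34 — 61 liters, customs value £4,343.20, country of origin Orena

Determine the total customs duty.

£651.48

Line 1 (41.34, Orena, 61 liters, £4,343.20):
Base rate for 41.34 is 15%.
Duty = £4,343.20 × 15% = £651.48.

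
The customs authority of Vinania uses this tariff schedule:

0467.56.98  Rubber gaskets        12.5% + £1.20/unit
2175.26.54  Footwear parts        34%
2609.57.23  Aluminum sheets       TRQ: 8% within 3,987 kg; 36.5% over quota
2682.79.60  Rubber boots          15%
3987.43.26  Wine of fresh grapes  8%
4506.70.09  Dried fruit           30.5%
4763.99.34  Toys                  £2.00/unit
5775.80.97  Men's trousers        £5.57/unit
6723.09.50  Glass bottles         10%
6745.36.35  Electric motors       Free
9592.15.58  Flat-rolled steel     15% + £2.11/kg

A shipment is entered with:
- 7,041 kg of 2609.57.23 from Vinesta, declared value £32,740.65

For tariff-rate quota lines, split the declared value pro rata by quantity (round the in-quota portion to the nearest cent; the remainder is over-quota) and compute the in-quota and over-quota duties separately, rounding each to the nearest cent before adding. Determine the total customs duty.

Line 1 (2609.57.23, Vinesta, 7,041 kg, £32,740.65):
Code 2609.57.23 is under a tariff-rate quota (threshold 3,987 kg). In-quota: 3,987 kg at 8%; over-quota: 3,054 kg at 36.5%.
Pro-rata value split: in-quota = £32,740.65 × 3,987/7,041 = £18,539.55; over-quota = £32,740.65 − £18,539.55 = £14,201.10.
In-quota duty = £18,539.55 × 8% = £1,483.16. Over-quota duty = £14,201.10 × 36.5% = £5,183.40.
Line duty = £1,483.16 + £5,183.40 = £6,666.56.

£6,666.56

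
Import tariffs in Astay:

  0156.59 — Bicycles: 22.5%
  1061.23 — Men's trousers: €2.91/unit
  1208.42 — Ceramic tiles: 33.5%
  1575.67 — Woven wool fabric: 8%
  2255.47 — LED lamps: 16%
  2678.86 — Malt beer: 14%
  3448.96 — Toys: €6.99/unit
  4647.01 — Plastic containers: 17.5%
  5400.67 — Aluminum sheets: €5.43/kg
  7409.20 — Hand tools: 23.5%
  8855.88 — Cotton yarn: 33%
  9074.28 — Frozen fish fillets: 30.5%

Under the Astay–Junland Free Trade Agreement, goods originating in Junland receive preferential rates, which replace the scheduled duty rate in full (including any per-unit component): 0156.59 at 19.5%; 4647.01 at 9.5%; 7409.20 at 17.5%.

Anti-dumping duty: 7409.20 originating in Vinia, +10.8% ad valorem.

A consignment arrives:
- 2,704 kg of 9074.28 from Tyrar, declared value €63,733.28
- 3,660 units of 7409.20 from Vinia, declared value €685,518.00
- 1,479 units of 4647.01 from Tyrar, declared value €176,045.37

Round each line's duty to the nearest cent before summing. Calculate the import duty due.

Line 1 (9074.28, Tyrar, 2,704 kg, €63,733.28):
Base rate for 9074.28 is 30.5%.
Duty = €63,733.28 × 30.5% = €19,438.65.
Line 2 (7409.20, Vinia, 3,660 units, €685,518.00):
Base rate for 7409.20 is 23.5%.
7409.20 has an FTA preferential rate, but origin Vinia is not Junland; base rate stands.
Additional duty on 7409.20 from Vinia: +10.8%. Applied ad valorem rate: 23.5% + 10.8% = 34.3%.
Duty = €685,518.00 × 34.3% = €235,132.67.
Line 3 (4647.01, Tyrar, 1,479 units, €176,045.37):
Base rate for 4647.01 is 17.5%.
4647.01 has an FTA preferential rate, but origin Tyrar is not Junland; base rate stands.
Duty = €176,045.37 × 17.5% = €30,807.94.
Total = €19,438.65 + €235,132.67 + €30,807.94 = €285,379.26.

€285,379.26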